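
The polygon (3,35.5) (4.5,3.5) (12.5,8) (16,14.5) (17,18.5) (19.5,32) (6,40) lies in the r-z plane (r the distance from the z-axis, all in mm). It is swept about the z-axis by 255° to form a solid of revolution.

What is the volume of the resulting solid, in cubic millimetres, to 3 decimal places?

Profile (r,z), 7 vertices: (3,35.5) (4.5,3.5) (12.5,8) (16,14.5) (17,18.5) (19.5,32) (6,40)
edge 0: (3,35.5)→(4.5,3.5)  cross = 3·3.5 − 4.5·35.5 = -149.2500; (r_i+r_j)·cross = 7.5·-149.2500 = -1119.3750
edge 1: (4.5,3.5)→(12.5,8)  cross = 4.5·8 − 12.5·3.5 = -7.7500; (r_i+r_j)·cross = 17·-7.7500 = -131.7500
edge 2: (12.5,8)→(16,14.5)  cross = 12.5·14.5 − 16·8 = 53.2500; (r_i+r_j)·cross = 28.5·53.2500 = 1517.6250
edge 3: (16,14.5)→(17,18.5)  cross = 16·18.5 − 17·14.5 = 49.5000; (r_i+r_j)·cross = 33·49.5000 = 1633.5000
edge 4: (17,18.5)→(19.5,32)  cross = 17·32 − 19.5·18.5 = 183.2500; (r_i+r_j)·cross = 36.5·183.2500 = 6688.6250
edge 5: (19.5,32)→(6,40)  cross = 19.5·40 − 6·32 = 588.0000; (r_i+r_j)·cross = 25.5·588.0000 = 14994.0000
edge 6: (6,40)→(3,35.5)  cross = 6·35.5 − 3·40 = 93.0000; (r_i+r_j)·cross = 9·93.0000 = 837.0000
Σcross = 810.0000 → A = |Σcross|/2 = 405.0000 mm²
Σ(r_i+r_j)·cross = 24419.6250 → first moment M = |Σ|/6 = 4069.9375
R_c = M/A = 4069.9375/405.0000 = 10.0492 mm
θ = 255° = 4.450590 rad
V = θ·R_c·A = 4.450590·10.0492·405.0000 = 18113.621 mm³

Volume = 18113.621 mm³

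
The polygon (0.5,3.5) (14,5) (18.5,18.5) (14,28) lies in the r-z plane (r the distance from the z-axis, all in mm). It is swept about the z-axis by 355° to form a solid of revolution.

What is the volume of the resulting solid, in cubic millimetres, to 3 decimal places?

Volume = 14108.107 mm³

Profile (r,z), 4 vertices: (0.5,3.5) (14,5) (18.5,18.5) (14,28)
edge 0: (0.5,3.5)→(14,5)  cross = 0.5·5 − 14·3.5 = -46.5000; (r_i+r_j)·cross = 14.5·-46.5000 = -674.2500
edge 1: (14,5)→(18.5,18.5)  cross = 14·18.5 − 18.5·5 = 166.5000; (r_i+r_j)·cross = 32.5·166.5000 = 5411.2500
edge 2: (18.5,18.5)→(14,28)  cross = 18.5·28 − 14·18.5 = 259.0000; (r_i+r_j)·cross = 32.5·259.0000 = 8417.5000
edge 3: (14,28)→(0.5,3.5)  cross = 14·3.5 − 0.5·28 = 35.0000; (r_i+r_j)·cross = 14.5·35.0000 = 507.5000
Σcross = 414.0000 → A = |Σcross|/2 = 207.0000 mm²
Σ(r_i+r_j)·cross = 13662.0000 → first moment M = |Σ|/6 = 2277.0000
R_c = M/A = 2277.0000/207.0000 = 11.0000 mm
θ = 355° = 6.195919 rad
V = θ·R_c·A = 6.195919·11.0000·207.0000 = 14108.107 mm³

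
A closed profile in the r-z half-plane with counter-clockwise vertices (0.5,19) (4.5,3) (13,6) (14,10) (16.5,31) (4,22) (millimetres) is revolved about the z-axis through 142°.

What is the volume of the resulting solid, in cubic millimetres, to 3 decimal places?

Volume = 5786.369 mm³

Profile (r,z), 6 vertices: (0.5,19) (4.5,3) (13,6) (14,10) (16.5,31) (4,22)
edge 0: (0.5,19)→(4.5,3)  cross = 0.5·3 − 4.5·19 = -84.0000; (r_i+r_j)·cross = 5·-84.0000 = -420.0000
edge 1: (4.5,3)→(13,6)  cross = 4.5·6 − 13·3 = -12.0000; (r_i+r_j)·cross = 17.5·-12.0000 = -210.0000
edge 2: (13,6)→(14,10)  cross = 13·10 − 14·6 = 46.0000; (r_i+r_j)·cross = 27·46.0000 = 1242.0000
edge 3: (14,10)→(16.5,31)  cross = 14·31 − 16.5·10 = 269.0000; (r_i+r_j)·cross = 30.5·269.0000 = 8204.5000
edge 4: (16.5,31)→(4,22)  cross = 16.5·22 − 4·31 = 239.0000; (r_i+r_j)·cross = 20.5·239.0000 = 4899.5000
edge 5: (4,22)→(0.5,19)  cross = 4·19 − 0.5·22 = 65.0000; (r_i+r_j)·cross = 4.5·65.0000 = 292.5000
Σcross = 523.0000 → A = |Σcross|/2 = 261.5000 mm²
Σ(r_i+r_j)·cross = 14008.5000 → first moment M = |Σ|/6 = 2334.7500
R_c = M/A = 2334.7500/261.5000 = 8.9283 mm
θ = 142° = 2.478368 rad
V = θ·R_c·A = 2.478368·8.9283·261.5000 = 5786.369 mm³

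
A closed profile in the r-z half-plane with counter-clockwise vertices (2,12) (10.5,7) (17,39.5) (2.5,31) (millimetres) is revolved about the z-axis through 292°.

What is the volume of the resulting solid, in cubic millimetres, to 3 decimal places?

Profile (r,z), 4 vertices: (2,12) (10.5,7) (17,39.5) (2.5,31)
edge 0: (2,12)→(10.5,7)  cross = 2·7 − 10.5·12 = -112.0000; (r_i+r_j)·cross = 12.5·-112.0000 = -1400.0000
edge 1: (10.5,7)→(17,39.5)  cross = 10.5·39.5 − 17·7 = 295.7500; (r_i+r_j)·cross = 27.5·295.7500 = 8133.1250
edge 2: (17,39.5)→(2.5,31)  cross = 17·31 − 2.5·39.5 = 428.2500; (r_i+r_j)·cross = 19.5·428.2500 = 8350.8750
edge 3: (2.5,31)→(2,12)  cross = 2.5·12 − 2·31 = -32.0000; (r_i+r_j)·cross = 4.5·-32.0000 = -144.0000
Σcross = 580.0000 → A = |Σcross|/2 = 290.0000 mm²
Σ(r_i+r_j)·cross = 14940.0000 → first moment M = |Σ|/6 = 2490.0000
R_c = M/A = 2490.0000/290.0000 = 8.5862 mm
θ = 292° = 5.096361 rad
V = θ·R_c·A = 5.096361·8.5862·290.0000 = 12689.940 mm³

Volume = 12689.940 mm³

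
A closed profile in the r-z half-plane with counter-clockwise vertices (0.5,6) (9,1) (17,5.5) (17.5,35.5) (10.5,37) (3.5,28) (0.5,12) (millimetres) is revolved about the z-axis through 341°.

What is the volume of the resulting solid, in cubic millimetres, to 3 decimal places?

Volume = 27716.350 mm³

Profile (r,z), 7 vertices: (0.5,6) (9,1) (17,5.5) (17.5,35.5) (10.5,37) (3.5,28) (0.5,12)
edge 0: (0.5,6)→(9,1)  cross = 0.5·1 − 9·6 = -53.5000; (r_i+r_j)·cross = 9.5·-53.5000 = -508.2500
edge 1: (9,1)→(17,5.5)  cross = 9·5.5 − 17·1 = 32.5000; (r_i+r_j)·cross = 26·32.5000 = 845.0000
edge 2: (17,5.5)→(17.5,35.5)  cross = 17·35.5 − 17.5·5.5 = 507.2500; (r_i+r_j)·cross = 34.5·507.2500 = 17500.1250
edge 3: (17.5,35.5)→(10.5,37)  cross = 17.5·37 − 10.5·35.5 = 274.7500; (r_i+r_j)·cross = 28·274.7500 = 7693.0000
edge 4: (10.5,37)→(3.5,28)  cross = 10.5·28 − 3.5·37 = 164.5000; (r_i+r_j)·cross = 14·164.5000 = 2303.0000
edge 5: (3.5,28)→(0.5,12)  cross = 3.5·12 − 0.5·28 = 28.0000; (r_i+r_j)·cross = 4·28.0000 = 112.0000
edge 6: (0.5,12)→(0.5,6)  cross = 0.5·6 − 0.5·12 = -3.0000; (r_i+r_j)·cross = 1·-3.0000 = -3.0000
Σcross = 950.5000 → A = |Σcross|/2 = 475.2500 mm²
Σ(r_i+r_j)·cross = 27941.8750 → first moment M = |Σ|/6 = 4656.9792
R_c = M/A = 4656.9792/475.2500 = 9.7990 mm
θ = 341° = 5.951573 rad
V = θ·R_c·A = 5.951573·9.7990·475.2500 = 27716.350 mm³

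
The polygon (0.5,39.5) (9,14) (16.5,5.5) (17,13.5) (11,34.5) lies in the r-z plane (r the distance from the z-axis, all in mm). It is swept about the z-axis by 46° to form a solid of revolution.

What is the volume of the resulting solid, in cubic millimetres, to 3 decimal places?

Profile (r,z), 5 vertices: (0.5,39.5) (9,14) (16.5,5.5) (17,13.5) (11,34.5)
edge 0: (0.5,39.5)→(9,14)  cross = 0.5·14 − 9·39.5 = -348.5000; (r_i+r_j)·cross = 9.5·-348.5000 = -3310.7500
edge 1: (9,14)→(16.5,5.5)  cross = 9·5.5 − 16.5·14 = -181.5000; (r_i+r_j)·cross = 25.5·-181.5000 = -4628.2500
edge 2: (16.5,5.5)→(17,13.5)  cross = 16.5·13.5 − 17·5.5 = 129.2500; (r_i+r_j)·cross = 33.5·129.2500 = 4329.8750
edge 3: (17,13.5)→(11,34.5)  cross = 17·34.5 − 11·13.5 = 438.0000; (r_i+r_j)·cross = 28·438.0000 = 12264.0000
edge 4: (11,34.5)→(0.5,39.5)  cross = 11·39.5 − 0.5·34.5 = 417.2500; (r_i+r_j)·cross = 11.5·417.2500 = 4798.3750
Σcross = 454.5000 → A = |Σcross|/2 = 227.2500 mm²
Σ(r_i+r_j)·cross = 13453.2500 → first moment M = |Σ|/6 = 2242.2083
R_c = M/A = 2242.2083/227.2500 = 9.8667 mm
θ = 46° = 0.802851 rad
V = θ·R_c·A = 0.802851·9.8667·227.2500 = 1800.160 mm³

Volume = 1800.160 mm³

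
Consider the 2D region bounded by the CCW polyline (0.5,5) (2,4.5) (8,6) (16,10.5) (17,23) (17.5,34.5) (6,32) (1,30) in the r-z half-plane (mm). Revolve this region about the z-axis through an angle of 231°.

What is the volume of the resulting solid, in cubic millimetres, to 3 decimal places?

Volume = 14360.029 mm³

Profile (r,z), 8 vertices: (0.5,5) (2,4.5) (8,6) (16,10.5) (17,23) (17.5,34.5) (6,32) (1,30)
edge 0: (0.5,5)→(2,4.5)  cross = 0.5·4.5 − 2·5 = -7.7500; (r_i+r_j)·cross = 2.5·-7.7500 = -19.3750
edge 1: (2,4.5)→(8,6)  cross = 2·6 − 8·4.5 = -24.0000; (r_i+r_j)·cross = 10·-24.0000 = -240.0000
edge 2: (8,6)→(16,10.5)  cross = 8·10.5 − 16·6 = -12.0000; (r_i+r_j)·cross = 24·-12.0000 = -288.0000
edge 3: (16,10.5)→(17,23)  cross = 16·23 − 17·10.5 = 189.5000; (r_i+r_j)·cross = 33·189.5000 = 6253.5000
edge 4: (17,23)→(17.5,34.5)  cross = 17·34.5 − 17.5·23 = 184.0000; (r_i+r_j)·cross = 34.5·184.0000 = 6348.0000
edge 5: (17.5,34.5)→(6,32)  cross = 17.5·32 − 6·34.5 = 353.0000; (r_i+r_j)·cross = 23.5·353.0000 = 8295.5000
edge 6: (6,32)→(1,30)  cross = 6·30 − 1·32 = 148.0000; (r_i+r_j)·cross = 7·148.0000 = 1036.0000
edge 7: (1,30)→(0.5,5)  cross = 1·5 − 0.5·30 = -10.0000; (r_i+r_j)·cross = 1.5·-10.0000 = -15.0000
Σcross = 820.7500 → A = |Σcross|/2 = 410.3750 mm²
Σ(r_i+r_j)·cross = 21370.6250 → first moment M = |Σ|/6 = 3561.7708
R_c = M/A = 3561.7708/410.3750 = 8.6793 mm
θ = 231° = 4.031711 rad
V = θ·R_c·A = 4.031711·8.6793·410.3750 = 14360.029 mm³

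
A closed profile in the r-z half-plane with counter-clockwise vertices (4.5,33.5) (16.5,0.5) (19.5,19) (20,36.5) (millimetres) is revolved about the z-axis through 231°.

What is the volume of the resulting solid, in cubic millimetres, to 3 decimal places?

Profile (r,z), 4 vertices: (4.5,33.5) (16.5,0.5) (19.5,19) (20,36.5)
edge 0: (4.5,33.5)→(16.5,0.5)  cross = 4.5·0.5 − 16.5·33.5 = -550.5000; (r_i+r_j)·cross = 21·-550.5000 = -11560.5000
edge 1: (16.5,0.5)→(19.5,19)  cross = 16.5·19 − 19.5·0.5 = 303.7500; (r_i+r_j)·cross = 36·303.7500 = 10935.0000
edge 2: (19.5,19)→(20,36.5)  cross = 19.5·36.5 − 20·19 = 331.7500; (r_i+r_j)·cross = 39.5·331.7500 = 13104.1250
edge 3: (20,36.5)→(4.5,33.5)  cross = 20·33.5 − 4.5·36.5 = 505.7500; (r_i+r_j)·cross = 24.5·505.7500 = 12390.8750
Σcross = 590.7500 → A = |Σcross|/2 = 295.3750 mm²
Σ(r_i+r_j)·cross = 24869.5000 → first moment M = |Σ|/6 = 4144.9167
R_c = M/A = 4144.9167/295.3750 = 14.0327 mm
θ = 231° = 4.031711 rad
V = θ·R_c·A = 4.031711·14.0327·295.3750 = 16711.104 mm³

Volume = 16711.104 mm³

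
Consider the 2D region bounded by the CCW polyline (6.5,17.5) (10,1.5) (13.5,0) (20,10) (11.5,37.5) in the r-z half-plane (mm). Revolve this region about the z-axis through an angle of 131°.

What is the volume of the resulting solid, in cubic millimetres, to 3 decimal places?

Profile (r,z), 5 vertices: (6.5,17.5) (10,1.5) (13.5,0) (20,10) (11.5,37.5)
edge 0: (6.5,17.5)→(10,1.5)  cross = 6.5·1.5 − 10·17.5 = -165.2500; (r_i+r_j)·cross = 16.5·-165.2500 = -2726.6250
edge 1: (10,1.5)→(13.5,0)  cross = 10·0 − 13.5·1.5 = -20.2500; (r_i+r_j)·cross = 23.5·-20.2500 = -475.8750
edge 2: (13.5,0)→(20,10)  cross = 13.5·10 − 20·0 = 135.0000; (r_i+r_j)·cross = 33.5·135.0000 = 4522.5000
edge 3: (20,10)→(11.5,37.5)  cross = 20·37.5 − 11.5·10 = 635.0000; (r_i+r_j)·cross = 31.5·635.0000 = 20002.5000
edge 4: (11.5,37.5)→(6.5,17.5)  cross = 11.5·17.5 − 6.5·37.5 = -42.5000; (r_i+r_j)·cross = 18·-42.5000 = -765.0000
Σcross = 542.0000 → A = |Σcross|/2 = 271.0000 mm²
Σ(r_i+r_j)·cross = 20557.5000 → first moment M = |Σ|/6 = 3426.2500
R_c = M/A = 3426.2500/271.0000 = 12.6430 mm
θ = 131° = 2.286381 rad
V = θ·R_c·A = 2.286381·12.6430·271.0000 = 7833.714 mm³

Volume = 7833.714 mm³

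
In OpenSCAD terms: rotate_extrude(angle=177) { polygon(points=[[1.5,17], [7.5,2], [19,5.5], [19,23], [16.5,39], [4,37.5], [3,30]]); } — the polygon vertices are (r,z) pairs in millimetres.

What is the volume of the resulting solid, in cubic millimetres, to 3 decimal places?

Profile (r,z), 7 vertices: (1.5,17) (7.5,2) (19,5.5) (19,23) (16.5,39) (4,37.5) (3,30)
edge 0: (1.5,17)→(7.5,2)  cross = 1.5·2 − 7.5·17 = -124.5000; (r_i+r_j)·cross = 9·-124.5000 = -1120.5000
edge 1: (7.5,2)→(19,5.5)  cross = 7.5·5.5 − 19·2 = 3.2500; (r_i+r_j)·cross = 26.5·3.2500 = 86.1250
edge 2: (19,5.5)→(19,23)  cross = 19·23 − 19·5.5 = 332.5000; (r_i+r_j)·cross = 38·332.5000 = 12635.0000
edge 3: (19,23)→(16.5,39)  cross = 19·39 − 16.5·23 = 361.5000; (r_i+r_j)·cross = 35.5·361.5000 = 12833.2500
edge 4: (16.5,39)→(4,37.5)  cross = 16.5·37.5 − 4·39 = 462.7500; (r_i+r_j)·cross = 20.5·462.7500 = 9486.3750
edge 5: (4,37.5)→(3,30)  cross = 4·30 − 3·37.5 = 7.5000; (r_i+r_j)·cross = 7·7.5000 = 52.5000
edge 6: (3,30)→(1.5,17)  cross = 3·17 − 1.5·30 = 6.0000; (r_i+r_j)·cross = 4.5·6.0000 = 27.0000
Σcross = 1049.0000 → A = |Σcross|/2 = 524.5000 mm²
Σ(r_i+r_j)·cross = 33999.7500 → first moment M = |Σ|/6 = 5666.6250
R_c = M/A = 5666.6250/524.5000 = 10.8039 mm
θ = 177° = 3.089233 rad
V = θ·R_c·A = 3.089233·10.8039·524.5000 = 17505.524 mm³

Volume = 17505.524 mm³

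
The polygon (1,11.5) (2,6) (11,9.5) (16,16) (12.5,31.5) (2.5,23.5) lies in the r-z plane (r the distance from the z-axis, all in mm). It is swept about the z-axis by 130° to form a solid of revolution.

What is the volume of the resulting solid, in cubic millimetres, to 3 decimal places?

Volume = 4497.535 mm³

Profile (r,z), 6 vertices: (1,11.5) (2,6) (11,9.5) (16,16) (12.5,31.5) (2.5,23.5)
edge 0: (1,11.5)→(2,6)  cross = 1·6 − 2·11.5 = -17.0000; (r_i+r_j)·cross = 3·-17.0000 = -51.0000
edge 1: (2,6)→(11,9.5)  cross = 2·9.5 − 11·6 = -47.0000; (r_i+r_j)·cross = 13·-47.0000 = -611.0000
edge 2: (11,9.5)→(16,16)  cross = 11·16 − 16·9.5 = 24.0000; (r_i+r_j)·cross = 27·24.0000 = 648.0000
edge 3: (16,16)→(12.5,31.5)  cross = 16·31.5 − 12.5·16 = 304.0000; (r_i+r_j)·cross = 28.5·304.0000 = 8664.0000
edge 4: (12.5,31.5)→(2.5,23.5)  cross = 12.5·23.5 − 2.5·31.5 = 215.0000; (r_i+r_j)·cross = 15·215.0000 = 3225.0000
edge 5: (2.5,23.5)→(1,11.5)  cross = 2.5·11.5 − 1·23.5 = 5.2500; (r_i+r_j)·cross = 3.5·5.2500 = 18.3750
Σcross = 484.2500 → A = |Σcross|/2 = 242.1250 mm²
Σ(r_i+r_j)·cross = 11893.3750 → first moment M = |Σ|/6 = 1982.2292
R_c = M/A = 1982.2292/242.1250 = 8.1868 mm
θ = 130° = 2.268928 rad
V = θ·R_c·A = 2.268928·8.1868·242.1250 = 4497.535 mm³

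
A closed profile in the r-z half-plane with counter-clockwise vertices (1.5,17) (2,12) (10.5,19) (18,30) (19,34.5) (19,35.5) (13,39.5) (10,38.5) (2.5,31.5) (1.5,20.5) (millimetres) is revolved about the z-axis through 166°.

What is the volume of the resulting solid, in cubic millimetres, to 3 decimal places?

Volume = 7287.843 mm³

Profile (r,z), 10 vertices: (1.5,17) (2,12) (10.5,19) (18,30) (19,34.5) (19,35.5) (13,39.5) (10,38.5) (2.5,31.5) (1.5,20.5)
edge 0: (1.5,17)→(2,12)  cross = 1.5·12 − 2·17 = -16.0000; (r_i+r_j)·cross = 3.5·-16.0000 = -56.0000
edge 1: (2,12)→(10.5,19)  cross = 2·19 − 10.5·12 = -88.0000; (r_i+r_j)·cross = 12.5·-88.0000 = -1100.0000
edge 2: (10.5,19)→(18,30)  cross = 10.5·30 − 18·19 = -27.0000; (r_i+r_j)·cross = 28.5·-27.0000 = -769.5000
edge 3: (18,30)→(19,34.5)  cross = 18·34.5 − 19·30 = 51.0000; (r_i+r_j)·cross = 37·51.0000 = 1887.0000
edge 4: (19,34.5)→(19,35.5)  cross = 19·35.5 − 19·34.5 = 19.0000; (r_i+r_j)·cross = 38·19.0000 = 722.0000
edge 5: (19,35.5)→(13,39.5)  cross = 19·39.5 − 13·35.5 = 289.0000; (r_i+r_j)·cross = 32·289.0000 = 9248.0000
edge 6: (13,39.5)→(10,38.5)  cross = 13·38.5 − 10·39.5 = 105.5000; (r_i+r_j)·cross = 23·105.5000 = 2426.5000
edge 7: (10,38.5)→(2.5,31.5)  cross = 10·31.5 − 2.5·38.5 = 218.7500; (r_i+r_j)·cross = 12.5·218.7500 = 2734.3750
edge 8: (2.5,31.5)→(1.5,20.5)  cross = 2.5·20.5 − 1.5·31.5 = 4.0000; (r_i+r_j)·cross = 4·4.0000 = 16.0000
edge 9: (1.5,20.5)→(1.5,17)  cross = 1.5·17 − 1.5·20.5 = -5.2500; (r_i+r_j)·cross = 3·-5.2500 = -15.7500
Σcross = 551.0000 → A = |Σcross|/2 = 275.5000 mm²
Σ(r_i+r_j)·cross = 15092.6250 → first moment M = |Σ|/6 = 2515.4375
R_c = M/A = 2515.4375/275.5000 = 9.1304 mm
θ = 166° = 2.897247 rad
V = θ·R_c·A = 2.897247·9.1304·275.5000 = 7287.843 mm³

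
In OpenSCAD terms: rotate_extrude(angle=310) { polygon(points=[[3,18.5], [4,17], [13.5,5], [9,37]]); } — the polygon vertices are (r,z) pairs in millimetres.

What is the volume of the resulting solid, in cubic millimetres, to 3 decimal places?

Profile (r,z), 4 vertices: (3,18.5) (4,17) (13.5,5) (9,37)
edge 0: (3,18.5)→(4,17)  cross = 3·17 − 4·18.5 = -23.0000; (r_i+r_j)·cross = 7·-23.0000 = -161.0000
edge 1: (4,17)→(13.5,5)  cross = 4·5 − 13.5·17 = -209.5000; (r_i+r_j)·cross = 17.5·-209.5000 = -3666.2500
edge 2: (13.5,5)→(9,37)  cross = 13.5·37 − 9·5 = 454.5000; (r_i+r_j)·cross = 22.5·454.5000 = 10226.2500
edge 3: (9,37)→(3,18.5)  cross = 9·18.5 − 3·37 = 55.5000; (r_i+r_j)·cross = 12·55.5000 = 666.0000
Σcross = 277.5000 → A = |Σcross|/2 = 138.7500 mm²
Σ(r_i+r_j)·cross = 7065.0000 → first moment M = |Σ|/6 = 1177.5000
R_c = M/A = 1177.5000/138.7500 = 8.4865 mm
θ = 310° = 5.410521 rad
V = θ·R_c·A = 5.410521·8.4865·138.7500 = 6370.888 mm³

Volume = 6370.888 mm³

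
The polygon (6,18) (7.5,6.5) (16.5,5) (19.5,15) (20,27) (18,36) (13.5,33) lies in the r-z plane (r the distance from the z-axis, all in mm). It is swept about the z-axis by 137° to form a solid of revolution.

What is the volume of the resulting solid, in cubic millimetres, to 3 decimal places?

Volume = 9782.891 mm³

Profile (r,z), 7 vertices: (6,18) (7.5,6.5) (16.5,5) (19.5,15) (20,27) (18,36) (13.5,33)
edge 0: (6,18)→(7.5,6.5)  cross = 6·6.5 − 7.5·18 = -96.0000; (r_i+r_j)·cross = 13.5·-96.0000 = -1296.0000
edge 1: (7.5,6.5)→(16.5,5)  cross = 7.5·5 − 16.5·6.5 = -69.7500; (r_i+r_j)·cross = 24·-69.7500 = -1674.0000
edge 2: (16.5,5)→(19.5,15)  cross = 16.5·15 − 19.5·5 = 150.0000; (r_i+r_j)·cross = 36·150.0000 = 5400.0000
edge 3: (19.5,15)→(20,27)  cross = 19.5·27 − 20·15 = 226.5000; (r_i+r_j)·cross = 39.5·226.5000 = 8946.7500
edge 4: (20,27)→(18,36)  cross = 20·36 − 18·27 = 234.0000; (r_i+r_j)·cross = 38·234.0000 = 8892.0000
edge 5: (18,36)→(13.5,33)  cross = 18·33 − 13.5·36 = 108.0000; (r_i+r_j)·cross = 31.5·108.0000 = 3402.0000
edge 6: (13.5,33)→(6,18)  cross = 13.5·18 − 6·33 = 45.0000; (r_i+r_j)·cross = 19.5·45.0000 = 877.5000
Σcross = 597.7500 → A = |Σcross|/2 = 298.8750 mm²
Σ(r_i+r_j)·cross = 24548.2500 → first moment M = |Σ|/6 = 4091.3750
R_c = M/A = 4091.3750/298.8750 = 13.6893 mm
θ = 137° = 2.391101 rad
V = θ·R_c·A = 2.391101·13.6893·298.8750 = 9782.891 mm³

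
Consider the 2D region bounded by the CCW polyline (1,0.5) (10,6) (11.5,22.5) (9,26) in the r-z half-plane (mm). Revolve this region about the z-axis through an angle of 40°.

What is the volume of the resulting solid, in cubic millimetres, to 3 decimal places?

Profile (r,z), 4 vertices: (1,0.5) (10,6) (11.5,22.5) (9,26)
edge 0: (1,0.5)→(10,6)  cross = 1·6 − 10·0.5 = 1.0000; (r_i+r_j)·cross = 11·1.0000 = 11.0000
edge 1: (10,6)→(11.5,22.5)  cross = 10·22.5 − 11.5·6 = 156.0000; (r_i+r_j)·cross = 21.5·156.0000 = 3354.0000
edge 2: (11.5,22.5)→(9,26)  cross = 11.5·26 − 9·22.5 = 96.5000; (r_i+r_j)·cross = 20.5·96.5000 = 1978.2500
edge 3: (9,26)→(1,0.5)  cross = 9·0.5 − 1·26 = -21.5000; (r_i+r_j)·cross = 10·-21.5000 = -215.0000
Σcross = 232.0000 → A = |Σcross|/2 = 116.0000 mm²
Σ(r_i+r_j)·cross = 5128.2500 → first moment M = |Σ|/6 = 854.7083
R_c = M/A = 854.7083/116.0000 = 7.3682 mm
θ = 40° = 0.698132 rad
V = θ·R_c·A = 0.698132·7.3682·116.0000 = 596.699 mm³

Volume = 596.699 mm³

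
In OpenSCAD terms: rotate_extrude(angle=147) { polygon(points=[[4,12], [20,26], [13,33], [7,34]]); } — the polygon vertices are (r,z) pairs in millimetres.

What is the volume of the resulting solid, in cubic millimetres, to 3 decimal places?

Profile (r,z), 4 vertices: (4,12) (20,26) (13,33) (7,34)
edge 0: (4,12)→(20,26)  cross = 4·26 − 20·12 = -136.0000; (r_i+r_j)·cross = 24·-136.0000 = -3264.0000
edge 1: (20,26)→(13,33)  cross = 20·33 − 13·26 = 322.0000; (r_i+r_j)·cross = 33·322.0000 = 10626.0000
edge 2: (13,33)→(7,34)  cross = 13·34 − 7·33 = 211.0000; (r_i+r_j)·cross = 20·211.0000 = 4220.0000
edge 3: (7,34)→(4,12)  cross = 7·12 − 4·34 = -52.0000; (r_i+r_j)·cross = 11·-52.0000 = -572.0000
Σcross = 345.0000 → A = |Σcross|/2 = 172.5000 mm²
Σ(r_i+r_j)·cross = 11010.0000 → first moment M = |Σ|/6 = 1835.0000
R_c = M/A = 1835.0000/172.5000 = 10.6377 mm
θ = 147° = 2.565634 rad
V = θ·R_c·A = 2.565634·10.6377·172.5000 = 4707.938 mm³

Volume = 4707.938 mm³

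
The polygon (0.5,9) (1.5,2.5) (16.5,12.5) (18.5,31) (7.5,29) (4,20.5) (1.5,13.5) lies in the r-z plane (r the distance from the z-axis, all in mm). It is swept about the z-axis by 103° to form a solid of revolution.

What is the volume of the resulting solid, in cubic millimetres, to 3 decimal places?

Profile (r,z), 7 vertices: (0.5,9) (1.5,2.5) (16.5,12.5) (18.5,31) (7.5,29) (4,20.5) (1.5,13.5)
edge 0: (0.5,9)→(1.5,2.5)  cross = 0.5·2.5 − 1.5·9 = -12.2500; (r_i+r_j)·cross = 2·-12.2500 = -24.5000
edge 1: (1.5,2.5)→(16.5,12.5)  cross = 1.5·12.5 − 16.5·2.5 = -22.5000; (r_i+r_j)·cross = 18·-22.5000 = -405.0000
edge 2: (16.5,12.5)→(18.5,31)  cross = 16.5·31 − 18.5·12.5 = 280.2500; (r_i+r_j)·cross = 35·280.2500 = 9808.7500
edge 3: (18.5,31)→(7.5,29)  cross = 18.5·29 − 7.5·31 = 304.0000; (r_i+r_j)·cross = 26·304.0000 = 7904.0000
edge 4: (7.5,29)→(4,20.5)  cross = 7.5·20.5 − 4·29 = 37.7500; (r_i+r_j)·cross = 11.5·37.7500 = 434.1250
edge 5: (4,20.5)→(1.5,13.5)  cross = 4·13.5 − 1.5·20.5 = 23.2500; (r_i+r_j)·cross = 5.5·23.2500 = 127.8750
edge 6: (1.5,13.5)→(0.5,9)  cross = 1.5·9 − 0.5·13.5 = 6.7500; (r_i+r_j)·cross = 2·6.7500 = 13.5000
Σcross = 617.2500 → A = |Σcross|/2 = 308.6250 mm²
Σ(r_i+r_j)·cross = 17858.7500 → first moment M = |Σ|/6 = 2976.4583
R_c = M/A = 2976.4583/308.6250 = 9.6443 mm
θ = 103° = 1.797689 rad
V = θ·R_c·A = 1.797689·9.6443·308.6250 = 5350.747 mm³

Volume = 5350.747 mm³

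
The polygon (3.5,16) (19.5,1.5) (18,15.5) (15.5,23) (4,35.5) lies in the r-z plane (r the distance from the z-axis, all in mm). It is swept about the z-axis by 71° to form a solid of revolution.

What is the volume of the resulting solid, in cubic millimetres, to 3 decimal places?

Volume = 3629.001 mm³

Profile (r,z), 5 vertices: (3.5,16) (19.5,1.5) (18,15.5) (15.5,23) (4,35.5)
edge 0: (3.5,16)→(19.5,1.5)  cross = 3.5·1.5 − 19.5·16 = -306.7500; (r_i+r_j)·cross = 23·-306.7500 = -7055.2500
edge 1: (19.5,1.5)→(18,15.5)  cross = 19.5·15.5 − 18·1.5 = 275.2500; (r_i+r_j)·cross = 37.5·275.2500 = 10321.8750
edge 2: (18,15.5)→(15.5,23)  cross = 18·23 − 15.5·15.5 = 173.7500; (r_i+r_j)·cross = 33.5·173.7500 = 5820.6250
edge 3: (15.5,23)→(4,35.5)  cross = 15.5·35.5 − 4·23 = 458.2500; (r_i+r_j)·cross = 19.5·458.2500 = 8935.8750
edge 4: (4,35.5)→(3.5,16)  cross = 4·16 − 3.5·35.5 = -60.2500; (r_i+r_j)·cross = 7.5·-60.2500 = -451.8750
Σcross = 540.2500 → A = |Σcross|/2 = 270.1250 mm²
Σ(r_i+r_j)·cross = 17571.2500 → first moment M = |Σ|/6 = 2928.5417
R_c = M/A = 2928.5417/270.1250 = 10.8414 mm
θ = 71° = 1.239184 rad
V = θ·R_c·A = 1.239184·10.8414·270.1250 = 3629.001 mm³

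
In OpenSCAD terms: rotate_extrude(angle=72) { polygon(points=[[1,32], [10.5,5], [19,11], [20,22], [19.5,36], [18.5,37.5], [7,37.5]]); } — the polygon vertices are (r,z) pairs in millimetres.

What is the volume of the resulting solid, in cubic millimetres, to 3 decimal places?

Profile (r,z), 7 vertices: (1,32) (10.5,5) (19,11) (20,22) (19.5,36) (18.5,37.5) (7,37.5)
edge 0: (1,32)→(10.5,5)  cross = 1·5 − 10.5·32 = -331.0000; (r_i+r_j)·cross = 11.5·-331.0000 = -3806.5000
edge 1: (10.5,5)→(19,11)  cross = 10.5·11 − 19·5 = 20.5000; (r_i+r_j)·cross = 29.5·20.5000 = 604.7500
edge 2: (19,11)→(20,22)  cross = 19·22 − 20·11 = 198.0000; (r_i+r_j)·cross = 39·198.0000 = 7722.0000
edge 3: (20,22)→(19.5,36)  cross = 20·36 − 19.5·22 = 291.0000; (r_i+r_j)·cross = 39.5·291.0000 = 11494.5000
edge 4: (19.5,36)→(18.5,37.5)  cross = 19.5·37.5 − 18.5·36 = 65.2500; (r_i+r_j)·cross = 38·65.2500 = 2479.5000
edge 5: (18.5,37.5)→(7,37.5)  cross = 18.5·37.5 − 7·37.5 = 431.2500; (r_i+r_j)·cross = 25.5·431.2500 = 10996.8750
edge 6: (7,37.5)→(1,32)  cross = 7·32 − 1·37.5 = 186.5000; (r_i+r_j)·cross = 8·186.5000 = 1492.0000
Σcross = 861.5000 → A = |Σcross|/2 = 430.7500 mm²
Σ(r_i+r_j)·cross = 30983.1250 → first moment M = |Σ|/6 = 5163.8542
R_c = M/A = 5163.8542/430.7500 = 11.9881 mm
θ = 72° = 1.256637 rad
V = θ·R_c·A = 1.256637·11.9881·430.7500 = 6489.091 mm³

Volume = 6489.091 mm³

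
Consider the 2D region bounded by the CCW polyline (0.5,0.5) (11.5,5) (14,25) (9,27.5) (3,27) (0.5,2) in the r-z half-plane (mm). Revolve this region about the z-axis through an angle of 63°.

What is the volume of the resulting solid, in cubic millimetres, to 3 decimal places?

Profile (r,z), 6 vertices: (0.5,0.5) (11.5,5) (14,25) (9,27.5) (3,27) (0.5,2)
edge 0: (0.5,0.5)→(11.5,5)  cross = 0.5·5 − 11.5·0.5 = -3.2500; (r_i+r_j)·cross = 12·-3.2500 = -39.0000
edge 1: (11.5,5)→(14,25)  cross = 11.5·25 − 14·5 = 217.5000; (r_i+r_j)·cross = 25.5·217.5000 = 5546.2500
edge 2: (14,25)→(9,27.5)  cross = 14·27.5 − 9·25 = 160.0000; (r_i+r_j)·cross = 23·160.0000 = 3680.0000
edge 3: (9,27.5)→(3,27)  cross = 9·27 − 3·27.5 = 160.5000; (r_i+r_j)·cross = 12·160.5000 = 1926.0000
edge 4: (3,27)→(0.5,2)  cross = 3·2 − 0.5·27 = -7.5000; (r_i+r_j)·cross = 3.5·-7.5000 = -26.2500
edge 5: (0.5,2)→(0.5,0.5)  cross = 0.5·0.5 − 0.5·2 = -0.7500; (r_i+r_j)·cross = 1·-0.7500 = -0.7500
Σcross = 526.5000 → A = |Σcross|/2 = 263.2500 mm²
Σ(r_i+r_j)·cross = 11086.2500 → first moment M = |Σ|/6 = 1847.7083
R_c = M/A = 1847.7083/263.2500 = 7.0188 mm
θ = 63° = 1.099557 rad
V = θ·R_c·A = 1.099557·7.0188·263.2500 = 2031.661 mm³

Volume = 2031.661 mm³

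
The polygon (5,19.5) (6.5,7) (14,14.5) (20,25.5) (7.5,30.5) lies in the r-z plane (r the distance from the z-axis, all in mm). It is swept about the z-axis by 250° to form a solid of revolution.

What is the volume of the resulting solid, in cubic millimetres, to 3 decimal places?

Profile (r,z), 5 vertices: (5,19.5) (6.5,7) (14,14.5) (20,25.5) (7.5,30.5)
edge 0: (5,19.5)→(6.5,7)  cross = 5·7 − 6.5·19.5 = -91.7500; (r_i+r_j)·cross = 11.5·-91.7500 = -1055.1250
edge 1: (6.5,7)→(14,14.5)  cross = 6.5·14.5 − 14·7 = -3.7500; (r_i+r_j)·cross = 20.5·-3.7500 = -76.8750
edge 2: (14,14.5)→(20,25.5)  cross = 14·25.5 − 20·14.5 = 67.0000; (r_i+r_j)·cross = 34·67.0000 = 2278.0000
edge 3: (20,25.5)→(7.5,30.5)  cross = 20·30.5 − 7.5·25.5 = 418.7500; (r_i+r_j)·cross = 27.5·418.7500 = 11515.6250
edge 4: (7.5,30.5)→(5,19.5)  cross = 7.5·19.5 − 5·30.5 = -6.2500; (r_i+r_j)·cross = 12.5·-6.2500 = -78.1250
Σcross = 384.0000 → A = |Σcross|/2 = 192.0000 mm²
Σ(r_i+r_j)·cross = 12583.5000 → first moment M = |Σ|/6 = 2097.2500
R_c = M/A = 2097.2500/192.0000 = 10.9232 mm
θ = 250° = 4.363323 rad
V = θ·R_c·A = 4.363323·10.9232·192.0000 = 9150.979 mm³

Volume = 9150.979 mm³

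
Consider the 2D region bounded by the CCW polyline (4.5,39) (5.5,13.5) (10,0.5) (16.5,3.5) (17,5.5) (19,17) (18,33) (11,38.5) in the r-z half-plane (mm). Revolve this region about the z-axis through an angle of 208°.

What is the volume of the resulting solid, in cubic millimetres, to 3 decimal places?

Volume = 18285.442 mm³

Profile (r,z), 8 vertices: (4.5,39) (5.5,13.5) (10,0.5) (16.5,3.5) (17,5.5) (19,17) (18,33) (11,38.5)
edge 0: (4.5,39)→(5.5,13.5)  cross = 4.5·13.5 − 5.5·39 = -153.7500; (r_i+r_j)·cross = 10·-153.7500 = -1537.5000
edge 1: (5.5,13.5)→(10,0.5)  cross = 5.5·0.5 − 10·13.5 = -132.2500; (r_i+r_j)·cross = 15.5·-132.2500 = -2049.8750
edge 2: (10,0.5)→(16.5,3.5)  cross = 10·3.5 − 16.5·0.5 = 26.7500; (r_i+r_j)·cross = 26.5·26.7500 = 708.8750
edge 3: (16.5,3.5)→(17,5.5)  cross = 16.5·5.5 − 17·3.5 = 31.2500; (r_i+r_j)·cross = 33.5·31.2500 = 1046.8750
edge 4: (17,5.5)→(19,17)  cross = 17·17 − 19·5.5 = 184.5000; (r_i+r_j)·cross = 36·184.5000 = 6642.0000
edge 5: (19,17)→(18,33)  cross = 19·33 − 18·17 = 321.0000; (r_i+r_j)·cross = 37·321.0000 = 11877.0000
edge 6: (18,33)→(11,38.5)  cross = 18·38.5 − 11·33 = 330.0000; (r_i+r_j)·cross = 29·330.0000 = 9570.0000
edge 7: (11,38.5)→(4.5,39)  cross = 11·39 − 4.5·38.5 = 255.7500; (r_i+r_j)·cross = 15.5·255.7500 = 3964.1250
Σcross = 863.2500 → A = |Σcross|/2 = 431.6250 mm²
Σ(r_i+r_j)·cross = 30221.5000 → first moment M = |Σ|/6 = 5036.9167
R_c = M/A = 5036.9167/431.6250 = 11.6697 mm
θ = 208° = 3.630285 rad
V = θ·R_c·A = 3.630285·11.6697·431.6250 = 18285.442 mm³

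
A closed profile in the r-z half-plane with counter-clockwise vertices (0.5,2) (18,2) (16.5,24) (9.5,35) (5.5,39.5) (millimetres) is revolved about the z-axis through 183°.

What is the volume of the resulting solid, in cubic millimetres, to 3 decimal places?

Volume = 13251.576 mm³

Profile (r,z), 5 vertices: (0.5,2) (18,2) (16.5,24) (9.5,35) (5.5,39.5)
edge 0: (0.5,2)→(18,2)  cross = 0.5·2 − 18·2 = -35.0000; (r_i+r_j)·cross = 18.5·-35.0000 = -647.5000
edge 1: (18,2)→(16.5,24)  cross = 18·24 − 16.5·2 = 399.0000; (r_i+r_j)·cross = 34.5·399.0000 = 13765.5000
edge 2: (16.5,24)→(9.5,35)  cross = 16.5·35 − 9.5·24 = 349.5000; (r_i+r_j)·cross = 26·349.5000 = 9087.0000
edge 3: (9.5,35)→(5.5,39.5)  cross = 9.5·39.5 − 5.5·35 = 182.7500; (r_i+r_j)·cross = 15·182.7500 = 2741.2500
edge 4: (5.5,39.5)→(0.5,2)  cross = 5.5·2 − 0.5·39.5 = -8.7500; (r_i+r_j)·cross = 6·-8.7500 = -52.5000
Σcross = 887.5000 → A = |Σcross|/2 = 443.7500 mm²
Σ(r_i+r_j)·cross = 24893.7500 → first moment M = |Σ|/6 = 4148.9583
R_c = M/A = 4148.9583/443.7500 = 9.3498 mm
θ = 183° = 3.193953 rad
V = θ·R_c·A = 3.193953·9.3498·443.7500 = 13251.576 mm³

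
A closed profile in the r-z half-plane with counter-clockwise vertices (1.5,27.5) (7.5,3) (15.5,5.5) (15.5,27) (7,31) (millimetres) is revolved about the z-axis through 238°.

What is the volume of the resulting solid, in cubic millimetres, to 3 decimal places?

Volume = 11211.332 mm³

Profile (r,z), 5 vertices: (1.5,27.5) (7.5,3) (15.5,5.5) (15.5,27) (7,31)
edge 0: (1.5,27.5)→(7.5,3)  cross = 1.5·3 − 7.5·27.5 = -201.7500; (r_i+r_j)·cross = 9·-201.7500 = -1815.7500
edge 1: (7.5,3)→(15.5,5.5)  cross = 7.5·5.5 − 15.5·3 = -5.2500; (r_i+r_j)·cross = 23·-5.2500 = -120.7500
edge 2: (15.5,5.5)→(15.5,27)  cross = 15.5·27 − 15.5·5.5 = 333.2500; (r_i+r_j)·cross = 31·333.2500 = 10330.7500
edge 3: (15.5,27)→(7,31)  cross = 15.5·31 − 7·27 = 291.5000; (r_i+r_j)·cross = 22.5·291.5000 = 6558.7500
edge 4: (7,31)→(1.5,27.5)  cross = 7·27.5 − 1.5·31 = 146.0000; (r_i+r_j)·cross = 8.5·146.0000 = 1241.0000
Σcross = 563.7500 → A = |Σcross|/2 = 281.8750 mm²
Σ(r_i+r_j)·cross = 16194.0000 → first moment M = |Σ|/6 = 2699.0000
R_c = M/A = 2699.0000/281.8750 = 9.5752 mm
θ = 238° = 4.153884 rad
V = θ·R_c·A = 4.153884·9.5752·281.8750 = 11211.332 mm³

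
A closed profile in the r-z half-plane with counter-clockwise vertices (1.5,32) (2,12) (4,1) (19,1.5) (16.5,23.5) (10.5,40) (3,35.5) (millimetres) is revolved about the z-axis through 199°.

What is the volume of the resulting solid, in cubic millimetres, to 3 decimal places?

Volume = 16786.218 mm³

Profile (r,z), 7 vertices: (1.5,32) (2,12) (4,1) (19,1.5) (16.5,23.5) (10.5,40) (3,35.5)
edge 0: (1.5,32)→(2,12)  cross = 1.5·12 − 2·32 = -46.0000; (r_i+r_j)·cross = 3.5·-46.0000 = -161.0000
edge 1: (2,12)→(4,1)  cross = 2·1 − 4·12 = -46.0000; (r_i+r_j)·cross = 6·-46.0000 = -276.0000
edge 2: (4,1)→(19,1.5)  cross = 4·1.5 − 19·1 = -13.0000; (r_i+r_j)·cross = 23·-13.0000 = -299.0000
edge 3: (19,1.5)→(16.5,23.5)  cross = 19·23.5 − 16.5·1.5 = 421.7500; (r_i+r_j)·cross = 35.5·421.7500 = 14972.1250
edge 4: (16.5,23.5)→(10.5,40)  cross = 16.5·40 − 10.5·23.5 = 413.2500; (r_i+r_j)·cross = 27·413.2500 = 11157.7500
edge 5: (10.5,40)→(3,35.5)  cross = 10.5·35.5 − 3·40 = 252.7500; (r_i+r_j)·cross = 13.5·252.7500 = 3412.1250
edge 6: (3,35.5)→(1.5,32)  cross = 3·32 − 1.5·35.5 = 42.7500; (r_i+r_j)·cross = 4.5·42.7500 = 192.3750
Σcross = 1025.5000 → A = |Σcross|/2 = 512.7500 mm²
Σ(r_i+r_j)·cross = 28998.3750 → first moment M = |Σ|/6 = 4833.0625
R_c = M/A = 4833.0625/512.7500 = 9.4258 mm
θ = 199° = 3.473205 rad
V = θ·R_c·A = 3.473205·9.4258·512.7500 = 16786.218 mm³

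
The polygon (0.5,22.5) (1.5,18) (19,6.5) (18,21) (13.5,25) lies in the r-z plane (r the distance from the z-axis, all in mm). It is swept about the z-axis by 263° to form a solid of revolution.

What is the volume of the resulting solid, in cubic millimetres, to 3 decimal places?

Volume = 9865.617 mm³

Profile (r,z), 5 vertices: (0.5,22.5) (1.5,18) (19,6.5) (18,21) (13.5,25)
edge 0: (0.5,22.5)→(1.5,18)  cross = 0.5·18 − 1.5·22.5 = -24.7500; (r_i+r_j)·cross = 2·-24.7500 = -49.5000
edge 1: (1.5,18)→(19,6.5)  cross = 1.5·6.5 − 19·18 = -332.2500; (r_i+r_j)·cross = 20.5·-332.2500 = -6811.1250
edge 2: (19,6.5)→(18,21)  cross = 19·21 − 18·6.5 = 282.0000; (r_i+r_j)·cross = 37·282.0000 = 10434.0000
edge 3: (18,21)→(13.5,25)  cross = 18·25 − 13.5·21 = 166.5000; (r_i+r_j)·cross = 31.5·166.5000 = 5244.7500
edge 4: (13.5,25)→(0.5,22.5)  cross = 13.5·22.5 − 0.5·25 = 291.2500; (r_i+r_j)·cross = 14·291.2500 = 4077.5000
Σcross = 382.7500 → A = |Σcross|/2 = 191.3750 mm²
Σ(r_i+r_j)·cross = 12895.6250 → first moment M = |Σ|/6 = 2149.2708
R_c = M/A = 2149.2708/191.3750 = 11.2307 mm
θ = 263° = 4.590216 rad
V = θ·R_c·A = 4.590216·11.2307·191.3750 = 9865.617 mm³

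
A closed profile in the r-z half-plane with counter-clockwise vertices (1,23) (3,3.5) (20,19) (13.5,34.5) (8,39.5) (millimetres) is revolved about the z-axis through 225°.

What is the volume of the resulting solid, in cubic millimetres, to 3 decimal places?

Volume = 13608.741 mm³

Profile (r,z), 5 vertices: (1,23) (3,3.5) (20,19) (13.5,34.5) (8,39.5)
edge 0: (1,23)→(3,3.5)  cross = 1·3.5 − 3·23 = -65.5000; (r_i+r_j)·cross = 4·-65.5000 = -262.0000
edge 1: (3,3.5)→(20,19)  cross = 3·19 − 20·3.5 = -13.0000; (r_i+r_j)·cross = 23·-13.0000 = -299.0000
edge 2: (20,19)→(13.5,34.5)  cross = 20·34.5 − 13.5·19 = 433.5000; (r_i+r_j)·cross = 33.5·433.5000 = 14522.2500
edge 3: (13.5,34.5)→(8,39.5)  cross = 13.5·39.5 − 8·34.5 = 257.2500; (r_i+r_j)·cross = 21.5·257.2500 = 5530.8750
edge 4: (8,39.5)→(1,23)  cross = 8·23 − 1·39.5 = 144.5000; (r_i+r_j)·cross = 9·144.5000 = 1300.5000
Σcross = 756.7500 → A = |Σcross|/2 = 378.3750 mm²
Σ(r_i+r_j)·cross = 20792.6250 → first moment M = |Σ|/6 = 3465.4375
R_c = M/A = 3465.4375/378.3750 = 9.1587 mm
θ = 225° = 3.926991 rad
V = θ·R_c·A = 3.926991·9.1587·378.3750 = 13608.741 mm³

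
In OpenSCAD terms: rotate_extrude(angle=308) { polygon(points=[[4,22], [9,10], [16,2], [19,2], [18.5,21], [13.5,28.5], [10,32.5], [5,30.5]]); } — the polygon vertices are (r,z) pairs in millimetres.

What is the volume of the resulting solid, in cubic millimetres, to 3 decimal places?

Profile (r,z), 8 vertices: (4,22) (9,10) (16,2) (19,2) (18.5,21) (13.5,28.5) (10,32.5) (5,30.5)
edge 0: (4,22)→(9,10)  cross = 4·10 − 9·22 = -158.0000; (r_i+r_j)·cross = 13·-158.0000 = -2054.0000
edge 1: (9,10)→(16,2)  cross = 9·2 − 16·10 = -142.0000; (r_i+r_j)·cross = 25·-142.0000 = -3550.0000
edge 2: (16,2)→(19,2)  cross = 16·2 − 19·2 = -6.0000; (r_i+r_j)·cross = 35·-6.0000 = -210.0000
edge 3: (19,2)→(18.5,21)  cross = 19·21 − 18.5·2 = 362.0000; (r_i+r_j)·cross = 37.5·362.0000 = 13575.0000
edge 4: (18.5,21)→(13.5,28.5)  cross = 18.5·28.5 − 13.5·21 = 243.7500; (r_i+r_j)·cross = 32·243.7500 = 7800.0000
edge 5: (13.5,28.5)→(10,32.5)  cross = 13.5·32.5 − 10·28.5 = 153.7500; (r_i+r_j)·cross = 23.5·153.7500 = 3613.1250
edge 6: (10,32.5)→(5,30.5)  cross = 10·30.5 − 5·32.5 = 142.5000; (r_i+r_j)·cross = 15·142.5000 = 2137.5000
edge 7: (5,30.5)→(4,22)  cross = 5·22 − 4·30.5 = -12.0000; (r_i+r_j)·cross = 9·-12.0000 = -108.0000
Σcross = 584.0000 → A = |Σcross|/2 = 292.0000 mm²
Σ(r_i+r_j)·cross = 21203.6250 → first moment M = |Σ|/6 = 3533.9375
R_c = M/A = 3533.9375/292.0000 = 12.1025 mm
θ = 308° = 5.375614 rad
V = θ·R_c·A = 5.375614·12.1025·292.0000 = 18997.084 mm³

Volume = 18997.084 mm³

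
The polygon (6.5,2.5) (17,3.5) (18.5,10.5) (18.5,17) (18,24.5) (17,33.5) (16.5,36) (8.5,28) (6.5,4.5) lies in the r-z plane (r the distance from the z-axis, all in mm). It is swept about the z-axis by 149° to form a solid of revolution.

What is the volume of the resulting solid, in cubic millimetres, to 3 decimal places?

Profile (r,z), 9 vertices: (6.5,2.5) (17,3.5) (18.5,10.5) (18.5,17) (18,24.5) (17,33.5) (16.5,36) (8.5,28) (6.5,4.5)
edge 0: (6.5,2.5)→(17,3.5)  cross = 6.5·3.5 − 17·2.5 = -19.7500; (r_i+r_j)·cross = 23.5·-19.7500 = -464.1250
edge 1: (17,3.5)→(18.5,10.5)  cross = 17·10.5 − 18.5·3.5 = 113.7500; (r_i+r_j)·cross = 35.5·113.7500 = 4038.1250
edge 2: (18.5,10.5)→(18.5,17)  cross = 18.5·17 − 18.5·10.5 = 120.2500; (r_i+r_j)·cross = 37·120.2500 = 4449.2500
edge 3: (18.5,17)→(18,24.5)  cross = 18.5·24.5 − 18·17 = 147.2500; (r_i+r_j)·cross = 36.5·147.2500 = 5374.6250
edge 4: (18,24.5)→(17,33.5)  cross = 18·33.5 − 17·24.5 = 186.5000; (r_i+r_j)·cross = 35·186.5000 = 6527.5000
edge 5: (17,33.5)→(16.5,36)  cross = 17·36 − 16.5·33.5 = 59.2500; (r_i+r_j)·cross = 33.5·59.2500 = 1984.8750
edge 6: (16.5,36)→(8.5,28)  cross = 16.5·28 − 8.5·36 = 156.0000; (r_i+r_j)·cross = 25·156.0000 = 3900.0000
edge 7: (8.5,28)→(6.5,4.5)  cross = 8.5·4.5 − 6.5·28 = -143.7500; (r_i+r_j)·cross = 15·-143.7500 = -2156.2500
edge 8: (6.5,4.5)→(6.5,2.5)  cross = 6.5·2.5 − 6.5·4.5 = -13.0000; (r_i+r_j)·cross = 13·-13.0000 = -169.0000
Σcross = 606.5000 → A = |Σcross|/2 = 303.2500 mm²
Σ(r_i+r_j)·cross = 23485.0000 → first moment M = |Σ|/6 = 3914.1667
R_c = M/A = 3914.1667/303.2500 = 12.9074 mm
θ = 149° = 2.600541 rad
V = θ·R_c·A = 2.600541·12.9074·303.2500 = 10178.949 mm³

Volume = 10178.949 mm³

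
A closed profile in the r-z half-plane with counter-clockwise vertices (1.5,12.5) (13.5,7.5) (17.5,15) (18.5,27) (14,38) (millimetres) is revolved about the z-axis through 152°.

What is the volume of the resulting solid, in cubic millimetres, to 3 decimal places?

Profile (r,z), 5 vertices: (1.5,12.5) (13.5,7.5) (17.5,15) (18.5,27) (14,38)
edge 0: (1.5,12.5)→(13.5,7.5)  cross = 1.5·7.5 − 13.5·12.5 = -157.5000; (r_i+r_j)·cross = 15·-157.5000 = -2362.5000
edge 1: (13.5,7.5)→(17.5,15)  cross = 13.5·15 − 17.5·7.5 = 71.2500; (r_i+r_j)·cross = 31·71.2500 = 2208.7500
edge 2: (17.5,15)→(18.5,27)  cross = 17.5·27 − 18.5·15 = 195.0000; (r_i+r_j)·cross = 36·195.0000 = 7020.0000
edge 3: (18.5,27)→(14,38)  cross = 18.5·38 − 14·27 = 325.0000; (r_i+r_j)·cross = 32.5·325.0000 = 10562.5000
edge 4: (14,38)→(1.5,12.5)  cross = 14·12.5 − 1.5·38 = 118.0000; (r_i+r_j)·cross = 15.5·118.0000 = 1829.0000
Σcross = 551.7500 → A = |Σcross|/2 = 275.8750 mm²
Σ(r_i+r_j)·cross = 19257.7500 → first moment M = |Σ|/6 = 3209.6250
R_c = M/A = 3209.6250/275.8750 = 11.6343 mm
θ = 152° = 2.652900 rad
V = θ·R_c·A = 2.652900·11.6343·275.8750 = 8514.816 mm³

Volume = 8514.816 mm³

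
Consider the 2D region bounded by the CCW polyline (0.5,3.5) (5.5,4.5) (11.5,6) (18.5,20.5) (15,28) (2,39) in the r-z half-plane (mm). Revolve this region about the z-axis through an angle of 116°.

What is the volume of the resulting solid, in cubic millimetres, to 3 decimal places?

Profile (r,z), 6 vertices: (0.5,3.5) (5.5,4.5) (11.5,6) (18.5,20.5) (15,28) (2,39)
edge 0: (0.5,3.5)→(5.5,4.5)  cross = 0.5·4.5 − 5.5·3.5 = -17.0000; (r_i+r_j)·cross = 6·-17.0000 = -102.0000
edge 1: (5.5,4.5)→(11.5,6)  cross = 5.5·6 − 11.5·4.5 = -18.7500; (r_i+r_j)·cross = 17·-18.7500 = -318.7500
edge 2: (11.5,6)→(18.5,20.5)  cross = 11.5·20.5 − 18.5·6 = 124.7500; (r_i+r_j)·cross = 30·124.7500 = 3742.5000
edge 3: (18.5,20.5)→(15,28)  cross = 18.5·28 − 15·20.5 = 210.5000; (r_i+r_j)·cross = 33.5·210.5000 = 7051.7500
edge 4: (15,28)→(2,39)  cross = 15·39 − 2·28 = 529.0000; (r_i+r_j)·cross = 17·529.0000 = 8993.0000
edge 5: (2,39)→(0.5,3.5)  cross = 2·3.5 − 0.5·39 = -12.5000; (r_i+r_j)·cross = 2.5·-12.5000 = -31.2500
Σcross = 816.0000 → A = |Σcross|/2 = 408.0000 mm²
Σ(r_i+r_j)·cross = 19335.2500 → first moment M = |Σ|/6 = 3222.5417
R_c = M/A = 3222.5417/408.0000 = 7.8984 mm
θ = 116° = 2.024582 rad
V = θ·R_c·A = 2.024582·7.8984·408.0000 = 6524.300 mm³

Volume = 6524.300 mm³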